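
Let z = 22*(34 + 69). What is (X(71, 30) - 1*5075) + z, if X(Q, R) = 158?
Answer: -2651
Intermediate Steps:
z = 2266 (z = 22*103 = 2266)
(X(71, 30) - 1*5075) + z = (158 - 1*5075) + 2266 = (158 - 5075) + 2266 = -4917 + 2266 = -2651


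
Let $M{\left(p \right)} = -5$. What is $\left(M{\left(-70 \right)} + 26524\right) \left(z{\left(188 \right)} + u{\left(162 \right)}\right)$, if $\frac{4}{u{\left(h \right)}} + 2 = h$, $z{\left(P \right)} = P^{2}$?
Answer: $\frac{37491527959}{40} \approx 9.3729 \cdot 10^{8}$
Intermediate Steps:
$u{\left(h \right)} = \frac{4}{-2 + h}$
$\left(M{\left(-70 \right)} + 26524\right) \left(z{\left(188 \right)} + u{\left(162 \right)}\right) = \left(-5 + 26524\right) \left(188^{2} + \frac{4}{-2 + 162}\right) = 26519 \left(35344 + \frac{4}{160}\right) = 26519 \left(35344 + 4 \cdot \frac{1}{160}\right) = 26519 \left(35344 + \frac{1}{40}\right) = 26519 \cdot \frac{1413761}{40} = \frac{37491527959}{40}$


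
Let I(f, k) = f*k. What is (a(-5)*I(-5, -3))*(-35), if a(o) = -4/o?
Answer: -420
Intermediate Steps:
(a(-5)*I(-5, -3))*(-35) = ((-4/(-5))*(-5*(-3)))*(-35) = (-4*(-⅕)*15)*(-35) = ((⅘)*15)*(-35) = 12*(-35) = -420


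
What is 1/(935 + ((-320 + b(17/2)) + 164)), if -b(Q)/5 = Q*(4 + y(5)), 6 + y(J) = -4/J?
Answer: 1/898 ≈ 0.0011136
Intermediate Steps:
y(J) = -6 - 4/J
b(Q) = 14*Q (b(Q) = -5*Q*(4 + (-6 - 4/5)) = -5*Q*(4 + (-6 - 4*⅕)) = -5*Q*(4 + (-6 - ⅘)) = -5*Q*(4 - 34/5) = -5*Q*(-14)/5 = -(-14)*Q = 14*Q)
1/(935 + ((-320 + b(17/2)) + 164)) = 1/(935 + ((-320 + 14*(17/2)) + 164)) = 1/(935 + ((-320 + 119) + 164)) = 1/(935 + (-201 + 164)) = 1/(935 - 37) = 1/898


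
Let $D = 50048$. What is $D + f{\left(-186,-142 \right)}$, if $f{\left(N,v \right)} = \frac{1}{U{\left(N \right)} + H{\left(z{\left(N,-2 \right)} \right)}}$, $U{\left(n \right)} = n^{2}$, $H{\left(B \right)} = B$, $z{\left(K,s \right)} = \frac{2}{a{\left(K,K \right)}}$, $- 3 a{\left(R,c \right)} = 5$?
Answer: $\frac{8657002757}{172974} \approx 50048.0$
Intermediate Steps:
$a{\left(R,c \right)} = - \frac{5}{3}$ ($a{\left(R,c \right)} = \left(- \frac{1}{3}\right) 5 = - \frac{5}{3}$)
$z{\left(K,s \right)} = - \frac{6}{5}$ ($z{\left(K,s \right)} = \frac{2}{- \frac{5}{3}} = 2 \left(- \frac{3}{5}\right) = - \frac{6}{5}$)
$f{\left(N,v \right)} = \frac{1}{- \frac{6}{5} + N^{2}}$ ($f{\left(N,v \right)} = \frac{1}{N^{2} - \frac{6}{5}} = \frac{1}{- \frac{6}{5} + N^{2}}$)
$D + f{\left(-186,-142 \right)} = 50048 + \frac{5}{-6 + 5 \left(-186\right)^{2}} = 50048 + \frac{5}{-6 + 5 \cdot 34596} = 50048 + \frac{5}{-6 + 172980} = 50048 + \frac{5}{172974} = \frac{8657002757}{172974}$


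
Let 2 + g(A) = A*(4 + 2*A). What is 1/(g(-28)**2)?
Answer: 1/2114116 ≈ 4.7301e-7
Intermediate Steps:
g(A) = -2 + A*(4 + 2*A)
1/(g(-28)**2) = 1/((-2 + 2*(-28)**2 + 4*(-28))**2) = 1/((-2 + 2*784 - 112)**2) = 1/((-2 + 1568 - 112)**2) = 1/(1454**2) = 1/2114116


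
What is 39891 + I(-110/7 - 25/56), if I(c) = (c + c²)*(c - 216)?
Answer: -2983755489/175616 ≈ -16990.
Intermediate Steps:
I(c) = (-216 + c)*(c + c²) (I(c) = (c + c²)*(-216 + c) = (-216 + c)*(c + c²))
39891 + I(-110/7 - 25/56) = 39891 + (-110/7 - 25/56)*(-216 + (-110/7 - 25/56)² - 215*(-110/7 - 25/56)) = 39891 - 905*(-216 + (-905/56)² - 215*(-905/56))/56 = 39891 - 905*(-216 + 819025/3136 + 194575/56)/56 = 39891 - 905/56*11037849/3136 = 39891 - 9989253345/175616 = -2983755489/175616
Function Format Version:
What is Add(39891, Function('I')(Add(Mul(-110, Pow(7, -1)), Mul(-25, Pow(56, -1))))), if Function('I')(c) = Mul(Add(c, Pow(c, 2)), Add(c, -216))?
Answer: Rational(-2983755489, 175616) ≈ -16990.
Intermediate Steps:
Function('I')(c) = Mul(Add(-216, c), Add(c, Pow(c, 2))) (Function('I')(c) = Mul(Add(c, Pow(c, 2)), Add(-216, c)) = Mul(Add(-216, c), Add(c, Pow(c, 2))))
Add(39891, Function('I')(Add(Mul(-110, Pow(7, -1)), Mul(-25, Pow(56, -1))))) = Add(39891, Mul(Add(Mul(-110, Pow(7, -1)), Mul(-25, Pow(56, -1))), Add(-216, Pow(Add(Mul(-110, Pow(7, -1)), Mul(-25, Pow(56, -1))), 2), Mul(-215, Add(Mul(-110, Pow(7, -1)), Mul(-25, Pow(56, -1))))))) = Add(39891, Mul(Add(Mul(-110, Rational(1, 7)), Mul(-25, Rational(1, 56))), Add(-216, Pow(Add(Mul(-110, Rational(1, 7)), Mul(-25, Rational(1, 56))), 2), Mul(-215, Add(Mul(-110, Rational(1, 7)), Mul(-25, Rational(1, 56))))))) = Add(39891, Mul(Add(Rational(-110, 7), Rational(-25, 56)), Add(-216, Pow(Add(Rational(-110, 7), Rational(-25, 56)), 2), Mul(-215, Add(Rational(-110, 7), Rational(-25, 56)))))) = Add(39891, Mul(Rational(-905, 56), Add(-216, Pow(Rational(-905, 56), 2), Mul(-215, Rational(-905, 56))))) = Add(39891, Mul(Rational(-905, 56), Add(-216, Rational(819025, 3136), Rational(194575, 56)))) = Add(39891, Mul(Rational(-905, 56), Rational(11037849, 3136))) = Add(39891, Rational(-9989253345, 175616)) = Rational(-2983755489, 175616)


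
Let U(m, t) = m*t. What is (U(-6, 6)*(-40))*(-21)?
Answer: -30240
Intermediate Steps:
(U(-6, 6)*(-40))*(-21) = (-6*6*(-40))*(-21) = -36*(-40)*(-21) = 1440*(-21) = -30240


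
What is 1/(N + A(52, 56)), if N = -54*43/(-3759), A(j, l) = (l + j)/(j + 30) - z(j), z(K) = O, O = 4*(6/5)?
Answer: -256865/735972 ≈ -0.34901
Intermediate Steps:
O = 24/5 (O = 4*(6*(⅕)) = 4*(6/5) = 24/5 ≈ 4.8000)
z(K) = 24/5
A(j, l) = -24/5 + (j + l)/(30 + j) (A(j, l) = (l + j)/(j + 30) - 1*24/5 = (j + l)/(30 + j) - 24/5 = -24/5 + (j + l)/(30 + j))
N = 774/1253 (N = -2322*(-1/3759) = 774/1253 ≈ 0.61772)
1/(N + A(52, 56)) = 1/(774/1253 + (-144 + 56 - 19/5*52)/(30 + 52)) = 1/(774/1253 + (-144 + 56 - 988/5)/82) = 1/(774/1253 + (1/82)*(-1428/5)) = 1/(774/1253 - 714/205) = 1/(-735972/256865) = -256865/735972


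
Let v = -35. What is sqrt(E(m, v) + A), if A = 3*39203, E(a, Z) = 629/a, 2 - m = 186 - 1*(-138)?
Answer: sqrt(12193969018)/322 ≈ 342.94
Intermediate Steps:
m = -322 (m = 2 - (186 - 1*(-138)) = 2 - (186 + 138) = 2 - 1*324 = 2 - 324 = -322)
A = 117609
sqrt(E(m, v) + A) = sqrt(629/(-322) + 117609) = sqrt(629*(-1/322) + 117609) = sqrt(-629/322 + 117609) = sqrt(37869469/322) = sqrt(12193969018)/322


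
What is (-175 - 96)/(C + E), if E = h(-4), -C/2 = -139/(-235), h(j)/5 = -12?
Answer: 63685/14378 ≈ 4.4293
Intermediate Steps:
h(j) = -60 (h(j) = 5*(-12) = -60)
C = -278/235 (C = -(-278)/(-235) = -(-278)*(-1)/235 = -2*139/235 = -278/235 ≈ -1.1830)
E = -60
(-175 - 96)/(C + E) = (-175 - 96)/(-278/235 - 60) = -271/(-14378/235) = -271*(-235/14378) = 63685/14378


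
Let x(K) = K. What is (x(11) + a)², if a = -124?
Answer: 12769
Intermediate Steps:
(x(11) + a)² = (11 - 124)² = (-113)² = 12769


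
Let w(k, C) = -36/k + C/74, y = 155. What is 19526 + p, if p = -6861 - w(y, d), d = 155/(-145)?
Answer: 4212841011/332630 ≈ 12665.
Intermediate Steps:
d = -31/29 (d = 155*(-1/145) = -31/29 ≈ -1.0690)
w(k, C) = -36/k + C/74 (w(k, C) = -36/k + C*(1/74) = -36/k + C/74)
p = -2282092369/332630 (p = -6861 - (-36/155 + (1/74)*(-31/29)) = -6861 - (-36*1/155 - 31/2146) = -6861 - (-36/155 - 31/2146) = -6861 - 1*(-82061/332630) = -6861 + 82061/332630 = -2282092369/332630 ≈ -6860.8)
19526 + p = 19526 - 2282092369/332630 = 4212841011/332630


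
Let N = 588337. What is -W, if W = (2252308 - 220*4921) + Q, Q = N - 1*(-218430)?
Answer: -1976455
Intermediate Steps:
Q = 806767 (Q = 588337 - 1*(-218430) = 588337 + 218430 = 806767)
W = 1976455 (W = (2252308 - 220*4921) + 806767 = (2252308 - 1*1082620) + 806767 = (2252308 - 1082620) + 806767 = 1169688 + 806767 = 1976455)
-W = -1*1976455 = -1976455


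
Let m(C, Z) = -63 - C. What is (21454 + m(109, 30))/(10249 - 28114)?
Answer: -7094/5955 ≈ -1.1913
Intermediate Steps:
(21454 + m(109, 30))/(10249 - 28114) = (21454 + (-63 - 1*109))/(10249 - 28114) = (21454 + (-63 - 109))/(-17865) = (21454 - 172)*(-1/17865) = 21282*(-1/17865) = -7094/5955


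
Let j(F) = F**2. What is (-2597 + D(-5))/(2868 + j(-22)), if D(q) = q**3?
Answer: -1361/1676 ≈ -0.81205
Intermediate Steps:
(-2597 + D(-5))/(2868 + j(-22)) = (-2597 + (-5)**3)/(2868 + (-22)**2) = (-2597 - 125)/(2868 + 484) = -2722/3352 = -2722*1/3352 = -1361/1676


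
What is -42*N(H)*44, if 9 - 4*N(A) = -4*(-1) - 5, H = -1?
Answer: -4620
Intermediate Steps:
N(A) = 5/2 (N(A) = 9/4 - (-4*(-1) - 5)/4 = 9/4 - (4 - 5)/4 = 9/4 - ¼*(-1) = 9/4 + ¼ = 5/2)
-42*N(H)*44 = -42*5/2*44 = -105*44 = -4620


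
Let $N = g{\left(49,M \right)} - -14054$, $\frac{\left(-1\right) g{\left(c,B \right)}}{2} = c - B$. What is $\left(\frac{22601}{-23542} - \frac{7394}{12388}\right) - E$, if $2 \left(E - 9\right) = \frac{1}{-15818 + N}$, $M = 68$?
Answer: $- \frac{1328463760313}{125841924724} \approx -10.557$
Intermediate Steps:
$g{\left(c,B \right)} = - 2 c + 2 B$ ($g{\left(c,B \right)} = - 2 \left(c - B\right) = - 2 c + 2 B$)
$N = 14092$ ($N = \left(\left(-2\right) 49 + 2 \cdot 68\right) - -14054 = \left(-98 + 136\right) + 14054 = 38 + 14054 = 14092$)
$E = \frac{31067}{3452}$ ($E = 9 + \frac{1}{2 \left(-15818 + 14092\right)} = 9 + \frac{1}{2 \left(-1726\right)} = 9 + \frac{1}{2} \left(- \frac{1}{1726}\right) = 9 - \frac{1}{3452} = \frac{31067}{3452} \approx 8.9997$)
$\left(\frac{22601}{-23542} - \frac{7394}{12388}\right) - E = \left(\frac{22601}{-23542} - \frac{7394}{12388}\right) - \frac{31067}{3452} = \left(22601 \left(- \frac{1}{23542}\right) - \frac{3697}{6194}\right) - \frac{31067}{3452} = \left(- \frac{22601}{23542} - \frac{3697}{6194}\right) - \frac{31067}{3452} = - \frac{56756342}{36454787} - \frac{31067}{3452} = - \frac{1328463760313}{125841924724}$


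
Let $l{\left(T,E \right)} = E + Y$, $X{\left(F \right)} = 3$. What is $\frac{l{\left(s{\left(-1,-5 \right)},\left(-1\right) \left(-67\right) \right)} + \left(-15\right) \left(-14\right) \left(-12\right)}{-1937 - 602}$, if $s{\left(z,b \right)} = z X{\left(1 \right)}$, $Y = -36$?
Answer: $\frac{2489}{2539} \approx 0.98031$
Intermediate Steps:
$s{\left(z,b \right)} = 3 z$ ($s{\left(z,b \right)} = z 3 = 3 z$)
$l{\left(T,E \right)} = -36 + E$ ($l{\left(T,E \right)} = E - 36 = -36 + E$)
$\frac{l{\left(s{\left(-1,-5 \right)},\left(-1\right) \left(-67\right) \right)} + \left(-15\right) \left(-14\right) \left(-12\right)}{-1937 - 602} = \frac{\left(-36 - -67\right) + \left(-15\right) \left(-14\right) \left(-12\right)}{-1937 - 602} = \frac{\left(-36 + 67\right) + 210 \left(-12\right)}{-2539} = \left(31 - 2520\right) \left(- \frac{1}{2539}\right) = \left(-2489\right) \left(- \frac{1}{2539}\right) = \frac{2489}{2539}$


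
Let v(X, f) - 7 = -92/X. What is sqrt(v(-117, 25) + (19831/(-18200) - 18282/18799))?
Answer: sqrt(10171592536118)/1333020 ≈ 2.3925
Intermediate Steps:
v(X, f) = 7 - 92/X
sqrt(v(-117, 25) + (19831/(-18200) - 18282/18799)) = sqrt((7 - 92/(-117)) + (19831/(-18200) - 18282/18799)) = sqrt((7 - 92*(-1/117)) + (19831*(-1/18200) - 18282*1/18799)) = sqrt((7 + 92/117) + (-2833/2600 - 1662/1709)) = sqrt(911/117 - 9162797/4443400) = sqrt(228914627/39990600) = sqrt(10171592536118)/1333020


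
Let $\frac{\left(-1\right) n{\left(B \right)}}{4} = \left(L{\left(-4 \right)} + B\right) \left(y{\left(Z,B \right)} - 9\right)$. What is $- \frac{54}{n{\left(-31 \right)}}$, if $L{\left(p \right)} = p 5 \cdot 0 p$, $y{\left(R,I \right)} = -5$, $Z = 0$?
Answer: $\frac{27}{868} \approx 0.031106$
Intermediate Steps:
$L{\left(p \right)} = 0$ ($L{\left(p \right)} = p 0 p = p 0 = 0$)
$n{\left(B \right)} = 56 B$ ($n{\left(B \right)} = - 4 \left(0 + B\right) \left(-5 - 9\right) = - 4 B \left(-14\right) = - 4 \left(- 14 B\right) = 56 B$)
$- \frac{54}{n{\left(-31 \right)}} = - \frac{54}{56 \left(-31\right)} = - \frac{54}{-1736} = \left(-54\right) \left(- \frac{1}{1736}\right) = \frac{27}{868}$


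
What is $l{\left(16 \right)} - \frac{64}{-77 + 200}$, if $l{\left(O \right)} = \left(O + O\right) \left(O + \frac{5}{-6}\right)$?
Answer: $\frac{59632}{123} \approx 484.81$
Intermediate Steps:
$l{\left(O \right)} = 2 O \left(- \frac{5}{6} + O\right)$ ($l{\left(O \right)} = 2 O \left(O + 5 \left(- \frac{1}{6}\right)\right) = 2 O \left(O - \frac{5}{6}\right) = 2 O \left(- \frac{5}{6} + O\right)$)
$l{\left(16 \right)} - \frac{64}{-77 + 200} = \frac{1}{3} \cdot 16 \left(-5 + 6 \cdot 16\right) - \frac{64}{-77 + 200} = \frac{1}{3} \cdot 16 \left(-5 + 96\right) - \frac{64}{123} = \frac{1}{3} \cdot 16 \cdot 91 - \frac{64}{123} = \frac{1456}{3} - \frac{64}{123} = \frac{59632}{123}$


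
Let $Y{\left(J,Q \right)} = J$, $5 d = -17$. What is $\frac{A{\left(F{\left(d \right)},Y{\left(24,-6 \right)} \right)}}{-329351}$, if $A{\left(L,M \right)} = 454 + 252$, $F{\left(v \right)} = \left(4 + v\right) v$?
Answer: $- \frac{706}{329351} \approx -0.0021436$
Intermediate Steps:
$d = - \frac{17}{5}$ ($d = \frac{1}{5} \left(-17\right) = - \frac{17}{5} \approx -3.4$)
$F{\left(v \right)} = v \left(4 + v\right)$
$A{\left(L,M \right)} = 706$
$\frac{A{\left(F{\left(d \right)},Y{\left(24,-6 \right)} \right)}}{-329351} = \frac{706}{-329351} = 706 \left(- \frac{1}{329351}\right) = - \frac{706}{329351}$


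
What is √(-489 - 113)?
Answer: I*√602 ≈ 24.536*I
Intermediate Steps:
√(-489 - 113) = √(-602) = I*√602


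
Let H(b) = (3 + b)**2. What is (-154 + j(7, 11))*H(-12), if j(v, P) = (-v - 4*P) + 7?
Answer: -16038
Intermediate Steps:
j(v, P) = 7 - v - 4*P
(-154 + j(7, 11))*H(-12) = (-154 + (7 - 1*7 - 4*11))*(3 - 12)**2 = (-154 + (7 - 7 - 44))*(-9)**2 = (-154 - 44)*81 = -198*81 = -16038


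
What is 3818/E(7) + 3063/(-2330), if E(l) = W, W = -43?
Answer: -9027649/100190 ≈ -90.105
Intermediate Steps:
E(l) = -43
3818/E(7) + 3063/(-2330) = 3818/(-43) + 3063/(-2330) = 3818*(-1/43) + 3063*(-1/2330) = -3818/43 - 3063/2330 = -9027649/100190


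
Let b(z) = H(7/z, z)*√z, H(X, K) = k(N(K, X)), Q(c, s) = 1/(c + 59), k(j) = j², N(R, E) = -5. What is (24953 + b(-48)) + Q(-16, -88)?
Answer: 1072980/43 + 100*I*√3 ≈ 24953.0 + 173.21*I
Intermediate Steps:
Q(c, s) = 1/(59 + c)
H(X, K) = 25 (H(X, K) = (-5)² = 25)
b(z) = 25*√z
(24953 + b(-48)) + Q(-16, -88) = (24953 + 25*√(-48)) + 1/(59 - 16) = (24953 + 25*(4*I*√3)) + 1/43 = (24953 + 100*I*√3) + 1/43 = 1072980/43 + 100*I*√3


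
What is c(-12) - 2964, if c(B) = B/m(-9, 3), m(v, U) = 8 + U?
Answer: -32616/11 ≈ -2965.1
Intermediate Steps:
c(B) = B/11 (c(B) = B/(8 + 3) = B/11)
c(-12) - 2964 = (1/11)*(-12) - 2964 = -12/11 - 2964 = -32616/11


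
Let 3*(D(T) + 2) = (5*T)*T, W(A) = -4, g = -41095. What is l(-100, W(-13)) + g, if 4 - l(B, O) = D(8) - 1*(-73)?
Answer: -123806/3 ≈ -41269.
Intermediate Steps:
D(T) = -2 + 5*T**2/3 (D(T) = -2 + ((5*T)*T)/3 = -2 + (5*T**2)/3 = -2 + 5*T**2/3)
l(B, O) = -521/3 (l(B, O) = 4 - ((-2 + (5/3)*8**2) - 1*(-73)) = 4 - ((-2 + (5/3)*64) + 73) = 4 - ((-2 + 320/3) + 73) = 4 - (314/3 + 73) = 4 - 1*533/3 = 4 - 533/3 = -521/3)
l(-100, W(-13)) + g = -521/3 - 41095 = -123806/3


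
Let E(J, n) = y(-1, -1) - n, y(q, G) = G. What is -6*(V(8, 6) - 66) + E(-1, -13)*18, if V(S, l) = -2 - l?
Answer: 660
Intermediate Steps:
E(J, n) = -1 - n
-6*(V(8, 6) - 66) + E(-1, -13)*18 = -6*((-2 - 1*6) - 66) + (-1 - 1*(-13))*18 = -6*((-2 - 6) - 66) + (-1 + 13)*18 = -6*(-8 - 66) + 12*18 = -6*(-74) + 216 = 444 + 216 = 660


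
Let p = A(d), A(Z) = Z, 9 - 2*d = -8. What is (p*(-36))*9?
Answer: -2754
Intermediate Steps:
d = 17/2 (d = 9/2 - 1/2*(-8) = 9/2 + 4 = 17/2 ≈ 8.5000)
p = 17/2 ≈ 8.5000
(p*(-36))*9 = ((17/2)*(-36))*9 = -306*9 = -2754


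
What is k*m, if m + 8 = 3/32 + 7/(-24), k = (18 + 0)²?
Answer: -21249/8 ≈ -2656.1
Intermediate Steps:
k = 324 (k = 18² = 324)
m = -787/96 (m = -8 + (3/32 + 7/(-24)) = -8 + (3*(1/32) + 7*(-1/24)) = -8 + (3/32 - 7/24) = -8 - 19/96 = -787/96 ≈ -8.1979)
k*m = 324*(-787/96) = -21249/8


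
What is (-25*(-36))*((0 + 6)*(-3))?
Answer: -16200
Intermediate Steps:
(-25*(-36))*((0 + 6)*(-3)) = 900*(6*(-3)) = 900*(-18) = -16200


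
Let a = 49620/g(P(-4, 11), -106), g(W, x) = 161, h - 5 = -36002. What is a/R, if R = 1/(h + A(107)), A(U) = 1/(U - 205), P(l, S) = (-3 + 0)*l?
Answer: -87522410670/7889 ≈ -1.1094e+7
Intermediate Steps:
P(l, S) = -3*l
A(U) = 1/(-205 + U)
h = -35997 (h = 5 - 36002 = -35997)
R = -98/3527707 (R = 1/(-35997 + 1/(-205 + 107)) = 1/(-35997 + 1/(-98)) = 1/(-35997 - 1/98) = 1/(-3527707/98) = -98/3527707 ≈ -2.7780e-5)
a = 49620/161 ≈ 308.20
a/R = 49620/(161*(-98/3527707)) = (49620/161)*(-3527707/98) = -87522410670/7889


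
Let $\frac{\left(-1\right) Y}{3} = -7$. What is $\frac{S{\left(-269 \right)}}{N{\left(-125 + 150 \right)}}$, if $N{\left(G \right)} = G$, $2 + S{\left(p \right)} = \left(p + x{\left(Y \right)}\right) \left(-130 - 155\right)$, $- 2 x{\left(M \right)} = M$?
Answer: $\frac{159311}{50} \approx 3186.2$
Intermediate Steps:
$Y = 21$ ($Y = \left(-3\right) \left(-7\right) = 21$)
$x{\left(M \right)} = - \frac{M}{2}$
$S{\left(p \right)} = \frac{5981}{2} - 285 p$ ($S{\left(p \right)} = -2 + \left(p - \frac{21}{2}\right) \left(-130 - 155\right) = -2 + \left(p - \frac{21}{2}\right) \left(-285\right) = -2 + \left(- \frac{21}{2} + p\right) \left(-285\right) = -2 - \left(- \frac{5985}{2} + 285 p\right) = \frac{5981}{2} - 285 p$)
$\frac{S{\left(-269 \right)}}{N{\left(-125 + 150 \right)}} = \frac{\frac{5981}{2} - -76665}{-125 + 150} = \frac{\frac{5981}{2} + 76665}{25} = \frac{159311}{2} \cdot \frac{1}{25} = \frac{159311}{50}$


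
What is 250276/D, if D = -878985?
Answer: -250276/878985 ≈ -0.28473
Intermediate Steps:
250276/D = 250276/(-878985) = 250276*(-1/878985) = -250276/878985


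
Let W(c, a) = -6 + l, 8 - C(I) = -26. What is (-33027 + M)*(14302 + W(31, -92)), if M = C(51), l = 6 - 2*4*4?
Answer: -470810110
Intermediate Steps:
C(I) = 34 (C(I) = 8 - 1*(-26) = 8 + 26 = 34)
l = -26 (l = 6 - 8*4 = 6 - 32 = -26)
W(c, a) = -32 (W(c, a) = -6 - 26 = -32)
M = 34
(-33027 + M)*(14302 + W(31, -92)) = (-33027 + 34)*(14302 - 32) = -32993*14270 = -470810110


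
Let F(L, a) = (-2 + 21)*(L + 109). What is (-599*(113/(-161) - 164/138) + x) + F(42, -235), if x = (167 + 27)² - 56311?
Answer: -7087411/483 ≈ -14674.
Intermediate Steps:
x = -18675 (x = 194² - 56311 = 37636 - 56311 = -18675)
F(L, a) = 2071 + 19*L (F(L, a) = 19*(109 + L) = 2071 + 19*L)
(-599*(113/(-161) - 164/138) + x) + F(42, -235) = (-599*(113/(-161) - 164/138) - 18675) + (2071 + 19*42) = (-599*(113*(-1/161) - 164*1/138) - 18675) + (2071 + 798) = (-599*(-113/161 - 82/69) - 18675) + 2869 = (-599*(-913/483) - 18675) + 2869 = (546887/483 - 18675) + 2869 = -8473138/483 + 2869 = -7087411/483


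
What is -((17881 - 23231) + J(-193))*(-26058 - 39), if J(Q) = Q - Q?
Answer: -139618950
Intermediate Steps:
J(Q) = 0
-((17881 - 23231) + J(-193))*(-26058 - 39) = -((17881 - 23231) + 0)*(-26058 - 39) = -(-5350 + 0)*(-26097) = -(-5350)*(-26097) = -1*139618950 = -139618950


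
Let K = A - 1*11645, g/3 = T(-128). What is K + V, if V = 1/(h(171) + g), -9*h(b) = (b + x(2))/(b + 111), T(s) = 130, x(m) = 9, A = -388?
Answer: -661574199/54980 ≈ -12033.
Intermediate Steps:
g = 390 (g = 3*130 = 390)
K = -12033 (K = -388 - 1*11645 = -388 - 11645 = -12033)
h(b) = -(9 + b)/(9*(111 + b)) (h(b) = -(b + 9)/(9*(b + 111)) = -(9 + b)/(9*(111 + b)))
V = 141/54980 (V = 1/((-9 - 1*171)/(9*(111 + 171)) + 390) = 1/((1/9)*(-9 - 171)/282 + 390) = 1/((1/9)*(1/282)*(-180) + 390) = 1/(-10/141 + 390) = 1/(54980/141) = 141/54980 ≈ 0.0025646)
K + V = -12033 + 141/54980 = -661574199/54980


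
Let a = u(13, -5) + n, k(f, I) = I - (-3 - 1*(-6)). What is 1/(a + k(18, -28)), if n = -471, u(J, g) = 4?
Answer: -1/498 ≈ -0.0020080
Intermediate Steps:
k(f, I) = -3 + I (k(f, I) = I - (-3 + 6) = I - 1*3 = I - 3 = -3 + I)
a = -467 (a = 4 - 471 = -467)
1/(a + k(18, -28)) = 1/(-467 + (-3 - 28)) = 1/(-467 - 31) = 1/(-498) = -1/498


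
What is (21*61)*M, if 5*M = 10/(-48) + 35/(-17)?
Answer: -78995/136 ≈ -580.85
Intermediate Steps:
M = -185/408 (M = (10/(-48) + 35/(-17))/5 = (10*(-1/48) + 35*(-1/17))/5 = (-5/24 - 35/17)/5 = (1/5)*(-925/408) = -185/408 ≈ -0.45343)
(21*61)*M = (21*61)*(-185/408) = 1281*(-185/408) = -78995/136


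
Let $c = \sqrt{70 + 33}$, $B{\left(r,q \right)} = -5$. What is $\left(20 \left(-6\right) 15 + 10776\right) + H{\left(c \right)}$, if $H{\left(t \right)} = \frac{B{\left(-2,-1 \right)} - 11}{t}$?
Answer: $8976 - \frac{16 \sqrt{103}}{103} \approx 8974.4$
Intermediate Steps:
$c = \sqrt{103} \approx 10.149$
$H{\left(t \right)} = - \frac{16}{t}$ ($H{\left(t \right)} = \frac{-5 - 11}{t} = - \frac{16}{t}$)
$\left(20 \left(-6\right) 15 + 10776\right) + H{\left(c \right)} = \left(20 \left(-6\right) 15 + 10776\right) - \frac{16}{\sqrt{103}} = \left(\left(-120\right) 15 + 10776\right) - 16 \frac{\sqrt{103}}{103} = \left(-1800 + 10776\right) - \frac{16 \sqrt{103}}{103} = 8976 - \frac{16 \sqrt{103}}{103}$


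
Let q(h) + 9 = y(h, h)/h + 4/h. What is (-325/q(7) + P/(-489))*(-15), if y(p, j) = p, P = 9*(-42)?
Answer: -435435/652 ≈ -667.84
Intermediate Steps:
P = -378
q(h) = -8 + 4/h (q(h) = -9 + (h/h + 4/h) = -9 + (1 + 4/h) = -8 + 4/h)
(-325/q(7) + P/(-489))*(-15) = (-325/(-8 + 4/7) - 378/(-489))*(-15) = (-325/(-8 + 4*(1/7)) - 378*(-1/489))*(-15) = (-325/(-8 + 4/7) + 126/163)*(-15) = (-325/(-52/7) + 126/163)*(-15) = (-325*(-7/52) + 126/163)*(-15) = (175/4 + 126/163)*(-15) = (29029/652)*(-15) = -435435/652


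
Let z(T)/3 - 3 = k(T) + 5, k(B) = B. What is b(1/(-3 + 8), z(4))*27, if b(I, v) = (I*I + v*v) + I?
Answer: 874962/25 ≈ 34999.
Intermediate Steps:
z(T) = 24 + 3*T (z(T) = 9 + 3*(T + 5) = 9 + 3*(5 + T) = 9 + (15 + 3*T) = 24 + 3*T)
b(I, v) = I + I**2 + v**2 (b(I, v) = (I**2 + v**2) + I = I + I**2 + v**2)
b(1/(-3 + 8), z(4))*27 = (1/(-3 + 8) + (1/(-3 + 8))**2 + (24 + 3*4)**2)*27 = (1/5 + (1/5)**2 + (24 + 12)**2)*27 = (1/5 + (1/5)**2 + 36**2)*27 = (1/5 + 1/25 + 1296)*27 = (32406/25)*27 = 874962/25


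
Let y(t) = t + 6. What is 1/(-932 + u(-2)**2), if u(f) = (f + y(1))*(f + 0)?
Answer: -1/832 ≈ -0.0012019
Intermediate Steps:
y(t) = 6 + t
u(f) = f*(7 + f) (u(f) = (f + (6 + 1))*(f + 0) = (f + 7)*f = (7 + f)*f = f*(7 + f))
1/(-932 + u(-2)**2) = 1/(-932 + (-2*(7 - 2))**2) = 1/(-932 + (-2*5)**2) = 1/(-932 + (-10)**2) = 1/(-932 + 100) = 1/(-832) = -1/832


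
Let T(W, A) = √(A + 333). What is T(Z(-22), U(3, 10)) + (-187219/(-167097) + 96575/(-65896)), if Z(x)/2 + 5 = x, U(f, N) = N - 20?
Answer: -3800409551/11011023912 + √323 ≈ 17.627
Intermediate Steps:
U(f, N) = -20 + N
Z(x) = -10 + 2*x
T(W, A) = √(333 + A)
T(Z(-22), U(3, 10)) + (-187219/(-167097) + 96575/(-65896)) = √(333 + (-20 + 10)) + (-187219/(-167097) + 96575/(-65896)) = √(333 - 10) + (-187219*(-1/167097) + 96575*(-1/65896)) = √323 + (187219/167097 - 96575/65896) = √323 - 3800409551/11011023912 = -3800409551/11011023912 + √323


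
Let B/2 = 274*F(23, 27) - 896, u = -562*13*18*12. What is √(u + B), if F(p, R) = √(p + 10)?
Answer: 2*√(-394972 + 137*√33) ≈ 1255.7*I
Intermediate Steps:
F(p, R) = √(10 + p)
u = -1578096 (u = -131508*12 = -562*2808 = -1578096)
B = -1792 + 548*√33 (B = 2*(274*√(10 + 23) - 896) = 2*(274*√33 - 896) = 2*(-896 + 274*√33) = -1792 + 548*√33 ≈ 1356.0)
√(u + B) = √(-1578096 + (-1792 + 548*√33)) = √(-1579888 + 548*√33)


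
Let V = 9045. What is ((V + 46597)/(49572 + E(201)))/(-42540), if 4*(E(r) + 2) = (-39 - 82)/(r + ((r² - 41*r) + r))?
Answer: -603938268/22887914032255 ≈ -2.6387e-5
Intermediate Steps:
E(r) = -2 - 121/(4*(r² - 39*r)) (E(r) = -2 + ((-39 - 82)/(r + ((r² - 41*r) + r)))/4 = -2 + (-121/(r + (r² - 40*r)))/4 = -2 + (-121/(r² - 39*r))/4 = -2 - 121/(4*(r² - 39*r)))
((V + 46597)/(49572 + E(201)))/(-42540) = ((9045 + 46597)/(49572 + (¼)*(-121 - 8*201² + 312*201)/(201*(-39 + 201))))/(-42540) = (55642/(49572 + (¼)*(1/201)*(-121 - 8*40401 + 62712)/162))*(-1/42540) = (55642/(49572 + (¼)*(1/201)*(1/162)*(-121 - 323208 + 62712)))*(-1/42540) = (55642/(49572 + (¼)*(1/201)*(1/162)*(-260617)))*(-1/42540) = (55642/(49572 - 260617/130248))*(-1/42540) = (55642/(6456393239/130248))*(-1/42540) = (55642*(130248/6456393239))*(-1/42540) = (7247259216/6456393239)*(-1/42540) = -603938268/22887914032255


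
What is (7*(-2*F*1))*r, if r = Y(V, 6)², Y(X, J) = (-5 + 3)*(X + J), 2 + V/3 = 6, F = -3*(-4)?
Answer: -217728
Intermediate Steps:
F = 12
V = 12 (V = -6 + 3*6 = -6 + 18 = 12)
Y(X, J) = -2*J - 2*X (Y(X, J) = -2*(J + X) = -2*J - 2*X)
r = 1296 (r = (-2*6 - 2*12)² = (-12 - 24)² = (-36)² = 1296)
(7*(-2*F*1))*r = (7*(-2*12*1))*1296 = (7*(-24*1))*1296 = (7*(-24))*1296 = -168*1296 = -217728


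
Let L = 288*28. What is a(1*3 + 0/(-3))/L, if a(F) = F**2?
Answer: 1/896 ≈ 0.0011161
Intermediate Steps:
L = 8064
a(1*3 + 0/(-3))/L = (1*3 + 0/(-3))**2/8064 = (3 + 0*(-1/3))**2*(1/8064) = (3 + 0)**2*(1/8064) = 3**2*(1/8064) = 9*(1/8064) = 1/896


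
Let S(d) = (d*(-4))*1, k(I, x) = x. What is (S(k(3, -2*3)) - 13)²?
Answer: 121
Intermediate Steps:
S(d) = -4*d (S(d) = -4*d*1 = -4*d)
(S(k(3, -2*3)) - 13)² = (-(-8)*3 - 13)² = (-4*(-6) - 13)² = (24 - 13)² = 11² = 121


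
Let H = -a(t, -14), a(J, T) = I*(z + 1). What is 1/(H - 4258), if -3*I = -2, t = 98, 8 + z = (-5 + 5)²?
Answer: -3/12760 ≈ -0.00023511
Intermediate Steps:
z = -8 (z = -8 + (-5 + 5)² = -8 + 0² = -8 + 0 = -8)
I = ⅔ (I = -⅓*(-2) = ⅔ ≈ 0.66667)
a(J, T) = -14/3 (a(J, T) = 2*(-8 + 1)/3 = (⅔)*(-7) = -14/3)
H = 14/3 (H = -1*(-14/3) = 14/3 ≈ 4.6667)
1/(H - 4258) = 1/(14/3 - 4258) = 1/(-12760/3) = -3/12760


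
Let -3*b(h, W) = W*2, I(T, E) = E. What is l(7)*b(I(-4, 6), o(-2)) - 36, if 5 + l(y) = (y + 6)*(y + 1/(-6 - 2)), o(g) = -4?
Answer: 189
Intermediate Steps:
b(h, W) = -2*W/3 (b(h, W) = -W*2/3 = -2*W/3)
l(y) = -5 + (6 + y)*(-⅛ + y) (l(y) = -5 + (y + 6)*(y + 1/(-6 - 2)) = -5 + (6 + y)*(y + 1/(-8)) = -5 + (6 + y)*(y - ⅛) = -5 + (6 + y)*(-⅛ + y))
l(7)*b(I(-4, 6), o(-2)) - 36 = (-23/4 + 7² + (47/8)*7)*(-⅔*(-4)) - 36 = (-23/4 + 49 + 329/8)*(8/3) - 36 = (675/8)*(8/3) - 36 = 225 - 36 = 189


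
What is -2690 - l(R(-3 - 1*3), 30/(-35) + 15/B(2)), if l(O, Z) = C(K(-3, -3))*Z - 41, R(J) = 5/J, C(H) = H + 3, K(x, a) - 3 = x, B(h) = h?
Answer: -37365/14 ≈ -2668.9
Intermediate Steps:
K(x, a) = 3 + x
C(H) = 3 + H
l(O, Z) = -41 + 3*Z (l(O, Z) = (3 + (3 - 3))*Z - 41 = (3 + 0)*Z - 41 = 3*Z - 41 = -41 + 3*Z)
-2690 - l(R(-3 - 1*3), 30/(-35) + 15/B(2)) = -2690 - (-41 + 3*(30/(-35) + 15/2)) = -2690 - (-41 + 3*(30*(-1/35) + 15*(½))) = -2690 - (-41 + 3*(-6/7 + 15/2)) = -2690 - (-41 + 3*(93/14)) = -2690 - (-41 + 279/14) = -2690 - 1*(-295/14) = -2690 + 295/14 = -37365/14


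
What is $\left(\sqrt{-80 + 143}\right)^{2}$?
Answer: $63$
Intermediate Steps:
$\left(\sqrt{-80 + 143}\right)^{2} = \left(\sqrt{63}\right)^{2} = \left(3 \sqrt{7}\right)^{2} = 63$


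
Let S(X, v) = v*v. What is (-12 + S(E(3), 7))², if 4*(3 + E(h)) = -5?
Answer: 1369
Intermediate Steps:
E(h) = -17/4 (E(h) = -3 + (¼)*(-5) = -3 - 5/4 = -17/4)
S(X, v) = v²
(-12 + S(E(3), 7))² = (-12 + 7²)² = (-12 + 49)² = 37² = 1369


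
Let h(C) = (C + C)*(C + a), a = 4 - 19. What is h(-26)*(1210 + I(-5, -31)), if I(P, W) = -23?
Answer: 2530684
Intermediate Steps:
a = -15
h(C) = 2*C*(-15 + C) (h(C) = (C + C)*(C - 15) = (2*C)*(-15 + C) = 2*C*(-15 + C))
h(-26)*(1210 + I(-5, -31)) = (2*(-26)*(-15 - 26))*(1210 - 23) = (2*(-26)*(-41))*1187 = 2132*1187 = 2530684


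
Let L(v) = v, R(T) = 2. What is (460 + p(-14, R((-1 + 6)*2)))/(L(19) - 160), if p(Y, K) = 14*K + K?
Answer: -490/141 ≈ -3.4752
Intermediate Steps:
p(Y, K) = 15*K
(460 + p(-14, R((-1 + 6)*2)))/(L(19) - 160) = (460 + 15*2)/(19 - 160) = (460 + 30)/(-141) = 490*(-1/141) = -490/141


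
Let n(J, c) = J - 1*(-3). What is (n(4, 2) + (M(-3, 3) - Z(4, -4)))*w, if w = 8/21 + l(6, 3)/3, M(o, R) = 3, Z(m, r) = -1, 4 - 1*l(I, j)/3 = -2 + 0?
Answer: 1474/21 ≈ 70.190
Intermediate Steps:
l(I, j) = 18 (l(I, j) = 12 - 3*(-2 + 0) = 12 - 3*(-2) = 12 + 6 = 18)
n(J, c) = 3 + J (n(J, c) = J + 3 = 3 + J)
w = 134/21 (w = 8/21 + 18/3 = 8*(1/21) + 18*(⅓) = 8/21 + 6 = 134/21 ≈ 6.3810)
(n(4, 2) + (M(-3, 3) - Z(4, -4)))*w = ((3 + 4) + (3 - 1*(-1)))*(134/21) = (7 + (3 + 1))*(134/21) = (7 + 4)*(134/21) = 11*(134/21) = 1474/21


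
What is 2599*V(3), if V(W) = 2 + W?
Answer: 12995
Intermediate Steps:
2599*V(3) = 2599*(2 + 3) = 2599*5 = 12995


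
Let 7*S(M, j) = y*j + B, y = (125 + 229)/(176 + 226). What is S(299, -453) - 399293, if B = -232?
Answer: -187310688/469 ≈ -3.9938e+5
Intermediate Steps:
y = 59/67 (y = 354/402 = 354*(1/402) = 59/67 ≈ 0.88060)
S(M, j) = -232/7 + 59*j/469 (S(M, j) = (59*j/67 - 232)/7 = (-232 + 59*j/67)/7 = -232/7 + 59*j/469)
S(299, -453) - 399293 = (-232/7 + (59/469)*(-453)) - 399293 = (-232/7 - 26727/469) - 399293 = -42271/469 - 399293 = -187310688/469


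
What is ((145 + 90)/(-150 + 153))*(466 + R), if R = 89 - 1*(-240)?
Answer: 62275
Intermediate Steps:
R = 329 (R = 89 + 240 = 329)
((145 + 90)/(-150 + 153))*(466 + R) = ((145 + 90)/(-150 + 153))*(466 + 329) = (235/3)*795 = 62275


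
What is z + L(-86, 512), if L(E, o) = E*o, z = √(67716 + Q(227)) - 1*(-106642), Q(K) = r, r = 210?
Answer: 62610 + √67926 ≈ 62871.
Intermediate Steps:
Q(K) = 210
z = 106642 + √67926 (z = √(67716 + 210) - 1*(-106642) = √67926 + 106642 = 106642 + √67926 ≈ 1.0690e+5)
z + L(-86, 512) = (106642 + √67926) - 86*512 = (106642 + √67926) - 44032 = 62610 + √67926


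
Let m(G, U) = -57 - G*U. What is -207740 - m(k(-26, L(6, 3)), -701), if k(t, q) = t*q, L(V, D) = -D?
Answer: -262361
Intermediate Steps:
k(t, q) = q*t
m(G, U) = -57 - G*U
-207740 - m(k(-26, L(6, 3)), -701) = -207740 - (-57 - 1*-1*3*(-26)*(-701)) = -207740 - (-57 - 1*(-3*(-26))*(-701)) = -207740 - (-57 - 1*78*(-701)) = -207740 - (-57 + 54678) = -207740 - 1*54621 = -207740 - 54621 = -262361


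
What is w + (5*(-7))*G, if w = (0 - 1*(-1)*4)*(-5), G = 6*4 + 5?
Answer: -1035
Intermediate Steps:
G = 29 (G = 24 + 5 = 29)
w = -20 (w = (0 + 1*4)*(-5) = (0 + 4)*(-5) = 4*(-5) = -20)
w + (5*(-7))*G = -20 + (5*(-7))*29 = -20 - 35*29 = -20 - 1015 = -1035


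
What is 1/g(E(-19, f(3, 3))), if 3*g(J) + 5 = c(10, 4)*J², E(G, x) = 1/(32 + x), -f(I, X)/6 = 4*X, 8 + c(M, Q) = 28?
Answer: -80/133 ≈ -0.60150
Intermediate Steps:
c(M, Q) = 20 (c(M, Q) = -8 + 28 = 20)
f(I, X) = -24*X
g(J) = -5/3 + 20*J²/3 (g(J) = -5/3 + (20*J²)/3 = -5/3 + 20*J²/3)
1/g(E(-19, f(3, 3))) = 1/(-5/3 + 20*(1/(32 - 24*3))²/3) = 1/(-5/3 + 20*(1/(32 - 72))²/3) = 1/(-5/3 + 20*(1/(-40))²/3) = 1/(-5/3 + 20*(-1/40)²/3) = 1/(-5/3 + (20/3)*(1/1600)) = 1/(-5/3 + 1/240) = 1/(-133/80) = -80/133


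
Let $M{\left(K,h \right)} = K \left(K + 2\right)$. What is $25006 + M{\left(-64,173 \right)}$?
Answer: $28974$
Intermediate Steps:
$M{\left(K,h \right)} = K \left(2 + K\right)$
$25006 + M{\left(-64,173 \right)} = 25006 - 64 \left(2 - 64\right) = 25006 - -3968 = 25006 + 3968 = 28974$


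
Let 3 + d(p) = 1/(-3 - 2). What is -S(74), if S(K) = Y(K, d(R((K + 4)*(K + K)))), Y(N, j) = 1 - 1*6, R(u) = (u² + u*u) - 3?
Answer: 5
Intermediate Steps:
R(u) = -3 + 2*u² (R(u) = (u² + u²) - 3 = 2*u² - 3 = -3 + 2*u²)
d(p) = -16/5 (d(p) = -3 + 1/(-3 - 2) = -3 + 1/(-5) = -3 - ⅕ = -16/5)
Y(N, j) = -5 (Y(N, j) = 1 - 6 = -5)
S(K) = -5
-S(74) = -1*(-5) = 5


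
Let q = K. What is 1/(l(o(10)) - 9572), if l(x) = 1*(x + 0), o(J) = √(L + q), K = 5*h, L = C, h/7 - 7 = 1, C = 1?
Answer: -9572/91622903 - √281/91622903 ≈ -0.00010465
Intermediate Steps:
h = 56 (h = 49 + 7*1 = 49 + 7 = 56)
L = 1
K = 280 (K = 5*56 = 280)
q = 280
o(J) = √281 (o(J) = √(1 + 280) = √281)
l(x) = x (l(x) = 1*x = x)
1/(l(o(10)) - 9572) = 1/(√281 - 9572) = 1/(-9572 + √281)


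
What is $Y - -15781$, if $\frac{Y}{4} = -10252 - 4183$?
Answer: $-41959$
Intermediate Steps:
$Y = -57740$ ($Y = 4 \left(-10252 - 4183\right) = 4 \left(-14435\right) = -57740$)
$Y - -15781 = -57740 - -15781 = -57740 + 15781 = -41959$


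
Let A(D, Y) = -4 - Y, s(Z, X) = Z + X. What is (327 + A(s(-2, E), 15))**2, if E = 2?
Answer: 94864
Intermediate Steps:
s(Z, X) = X + Z
(327 + A(s(-2, E), 15))**2 = (327 + (-4 - 1*15))**2 = (327 + (-4 - 15))**2 = (327 - 19)**2 = 308**2 = 94864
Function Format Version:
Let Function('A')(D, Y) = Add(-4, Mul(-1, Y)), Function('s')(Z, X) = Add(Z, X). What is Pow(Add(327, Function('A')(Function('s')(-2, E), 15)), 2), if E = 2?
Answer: 94864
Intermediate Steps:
Function('s')(Z, X) = Add(X, Z)
Pow(Add(327, Function('A')(Function('s')(-2, E), 15)), 2) = Pow(Add(327, Add(-4, Mul(-1, 15))), 2) = Pow(Add(327, Add(-4, -15)), 2) = Pow(Add(327, -19), 2) = Pow(308, 2) = 94864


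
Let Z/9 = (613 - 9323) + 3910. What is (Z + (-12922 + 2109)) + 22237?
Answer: -31776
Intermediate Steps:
Z = -43200 (Z = 9*((613 - 9323) + 3910) = 9*(-8710 + 3910) = 9*(-4800) = -43200)
(Z + (-12922 + 2109)) + 22237 = (-43200 + (-12922 + 2109)) + 22237 = (-43200 - 10813) + 22237 = -54013 + 22237 = -31776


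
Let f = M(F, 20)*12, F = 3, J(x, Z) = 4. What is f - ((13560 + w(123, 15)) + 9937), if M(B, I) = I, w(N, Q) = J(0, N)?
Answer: -23261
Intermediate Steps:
w(N, Q) = 4
f = 240 (f = 20*12 = 240)
f - ((13560 + w(123, 15)) + 9937) = 240 - ((13560 + 4) + 9937) = 240 - (13564 + 9937) = 240 - 1*23501 = 240 - 23501 = -23261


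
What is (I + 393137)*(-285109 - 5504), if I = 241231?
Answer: -184355587584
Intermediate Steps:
(I + 393137)*(-285109 - 5504) = (241231 + 393137)*(-285109 - 5504) = 634368*(-290613) = -184355587584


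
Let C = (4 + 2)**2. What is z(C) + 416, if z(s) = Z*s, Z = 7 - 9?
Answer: 344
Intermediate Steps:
C = 36 (C = 6**2 = 36)
Z = -2
z(s) = -2*s
z(C) + 416 = -2*36 + 416 = -72 + 416 = 344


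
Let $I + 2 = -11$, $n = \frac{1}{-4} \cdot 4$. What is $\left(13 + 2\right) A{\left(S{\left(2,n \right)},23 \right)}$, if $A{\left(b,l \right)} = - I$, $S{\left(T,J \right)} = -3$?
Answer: $195$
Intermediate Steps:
$n = -1$ ($n = \left(- \frac{1}{4}\right) 4 = -1$)
$I = -13$ ($I = -2 - 11 = -13$)
$A{\left(b,l \right)} = 13$ ($A{\left(b,l \right)} = \left(-1\right) \left(-13\right) = 13$)
$\left(13 + 2\right) A{\left(S{\left(2,n \right)},23 \right)} = \left(13 + 2\right) 13 = 15 \cdot 13 = 195$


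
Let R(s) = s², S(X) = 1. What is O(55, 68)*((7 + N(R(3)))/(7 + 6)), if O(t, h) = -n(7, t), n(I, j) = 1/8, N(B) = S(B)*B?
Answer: -2/13 ≈ -0.15385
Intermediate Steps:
N(B) = B (N(B) = 1*B = B)
n(I, j) = ⅛
O(t, h) = -⅛ (O(t, h) = -1*⅛ = -⅛)
O(55, 68)*((7 + N(R(3)))/(7 + 6)) = -(7 + 3²)/(8*(7 + 6)) = -(7 + 9)/(8*13) = -2/13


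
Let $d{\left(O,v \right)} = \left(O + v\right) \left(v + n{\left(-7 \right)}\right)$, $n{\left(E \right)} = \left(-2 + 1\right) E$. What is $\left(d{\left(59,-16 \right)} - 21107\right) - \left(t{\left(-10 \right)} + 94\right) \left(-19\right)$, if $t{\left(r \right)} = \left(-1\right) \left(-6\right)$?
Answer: $-19594$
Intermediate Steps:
$t{\left(r \right)} = 6$
$n{\left(E \right)} = - E$
$d{\left(O,v \right)} = \left(7 + v\right) \left(O + v\right)$ ($d{\left(O,v \right)} = \left(O + v\right) \left(v - -7\right) = \left(O + v\right) \left(v + 7\right) = \left(O + v\right) \left(7 + v\right) = \left(7 + v\right) \left(O + v\right)$)
$\left(d{\left(59,-16 \right)} - 21107\right) - \left(t{\left(-10 \right)} + 94\right) \left(-19\right) = \left(\left(\left(-16\right)^{2} + 7 \cdot 59 + 7 \left(-16\right) + 59 \left(-16\right)\right) - 21107\right) - \left(6 + 94\right) \left(-19\right) = \left(\left(256 + 413 - 112 - 944\right) - 21107\right) - 100 \left(-19\right) = \left(-387 - 21107\right) - -1900 = -21494 + 1900 = -19594$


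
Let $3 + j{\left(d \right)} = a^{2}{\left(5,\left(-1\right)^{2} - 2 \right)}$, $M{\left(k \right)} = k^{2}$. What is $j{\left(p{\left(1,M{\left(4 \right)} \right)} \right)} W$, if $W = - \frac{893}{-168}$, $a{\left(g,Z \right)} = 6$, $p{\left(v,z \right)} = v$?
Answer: $\frac{9823}{56} \approx 175.41$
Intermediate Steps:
$j{\left(d \right)} = 33$ ($j{\left(d \right)} = -3 + 6^{2} = -3 + 36 = 33$)
$W = \frac{893}{168}$ ($W = \left(-893\right) \left(- \frac{1}{168}\right) = \frac{893}{168} \approx 5.3155$)
$j{\left(p{\left(1,M{\left(4 \right)} \right)} \right)} W = 33 \cdot \frac{893}{168} = \frac{9823}{56}$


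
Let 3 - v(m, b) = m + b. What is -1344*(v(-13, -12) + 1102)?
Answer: -1518720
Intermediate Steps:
v(m, b) = 3 - b - m (v(m, b) = 3 - (m + b) = 3 - (b + m) = 3 + (-b - m) = 3 - b - m)
-1344*(v(-13, -12) + 1102) = -1344*((3 - 1*(-12) - 1*(-13)) + 1102) = -1344*((3 + 12 + 13) + 1102) = -1344*(28 + 1102) = -1344*1130 = -1518720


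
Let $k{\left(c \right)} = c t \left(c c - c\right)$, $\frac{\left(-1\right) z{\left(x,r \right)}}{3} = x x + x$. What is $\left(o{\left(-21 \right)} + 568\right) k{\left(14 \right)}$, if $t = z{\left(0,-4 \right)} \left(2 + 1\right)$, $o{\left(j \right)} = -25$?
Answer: $0$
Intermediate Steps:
$z{\left(x,r \right)} = - 3 x - 3 x^{2}$ ($z{\left(x,r \right)} = - 3 \left(x x + x\right) = - 3 \left(x^{2} + x\right) = - 3 \left(x + x^{2}\right) = - 3 x - 3 x^{2}$)
$t = 0$ ($t = \left(-3\right) 0 \left(1 + 0\right) \left(2 + 1\right) = \left(-3\right) 0 \cdot 1 \cdot 3 = 0 \cdot 3 = 0$)
$k{\left(c \right)} = 0$ ($k{\left(c \right)} = c 0 \left(c c - c\right) = 0 \left(c^{2} - c\right) = 0$)
$\left(o{\left(-21 \right)} + 568\right) k{\left(14 \right)} = \left(-25 + 568\right) 0 = 543 \cdot 0 = 0$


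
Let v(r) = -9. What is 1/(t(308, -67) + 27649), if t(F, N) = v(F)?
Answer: 1/27640 ≈ 3.6179e-5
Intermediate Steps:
t(F, N) = -9
1/(t(308, -67) + 27649) = 1/(-9 + 27649) = 1/27640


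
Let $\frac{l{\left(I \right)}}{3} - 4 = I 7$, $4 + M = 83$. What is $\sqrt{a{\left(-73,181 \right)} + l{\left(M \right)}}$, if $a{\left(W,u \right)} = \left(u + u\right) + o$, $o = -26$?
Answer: $3 \sqrt{223} \approx 44.8$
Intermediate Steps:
$a{\left(W,u \right)} = -26 + 2 u$ ($a{\left(W,u \right)} = \left(u + u\right) - 26 = 2 u - 26 = -26 + 2 u$)
$M = 79$ ($M = -4 + 83 = 79$)
$l{\left(I \right)} = 12 + 21 I$ ($l{\left(I \right)} = 12 + 3 I 7 = 12 + 3 \cdot 7 I = 12 + 21 I$)
$\sqrt{a{\left(-73,181 \right)} + l{\left(M \right)}} = \sqrt{\left(-26 + 2 \cdot 181\right) + \left(12 + 21 \cdot 79\right)} = \sqrt{\left(-26 + 362\right) + \left(12 + 1659\right)} = \sqrt{336 + 1671} = \sqrt{2007} = 3 \sqrt{223}$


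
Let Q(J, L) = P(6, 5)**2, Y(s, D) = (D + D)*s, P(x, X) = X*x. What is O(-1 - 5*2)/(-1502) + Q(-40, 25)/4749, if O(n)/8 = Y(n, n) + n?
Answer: -1237392/1188833 ≈ -1.0408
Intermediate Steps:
Y(s, D) = 2*D*s (Y(s, D) = (2*D)*s = 2*D*s)
O(n) = 8*n + 16*n**2 (O(n) = 8*(2*n*n + n) = 8*(2*n**2 + n) = 8*(n + 2*n**2) = 8*n + 16*n**2)
Q(J, L) = 900 (Q(J, L) = (5*6)**2 = 30**2 = 900)
O(-1 - 5*2)/(-1502) + Q(-40, 25)/4749 = (8*(-1 - 5*2)*(1 + 2*(-1 - 5*2)))/(-1502) + 900/4749 = (8*(-1 - 10)*(1 + 2*(-1 - 10)))*(-1/1502) + 900*(1/4749) = (8*(-11)*(1 + 2*(-11)))*(-1/1502) + 300/1583 = (8*(-11)*(1 - 22))*(-1/1502) + 300/1583 = (8*(-11)*(-21))*(-1/1502) + 300/1583 = 1848*(-1/1502) + 300/1583 = -924/751 + 300/1583 = -1237392/1188833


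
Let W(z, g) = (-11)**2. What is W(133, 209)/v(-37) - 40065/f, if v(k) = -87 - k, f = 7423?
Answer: -2901433/371150 ≈ -7.8174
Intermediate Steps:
W(z, g) = 121
W(133, 209)/v(-37) - 40065/f = 121/(-87 - 1*(-37)) - 40065/7423 = 121/(-87 + 37) - 40065*1/7423 = 121/(-50) - 40065/7423 = 121*(-1/50) - 40065/7423 = -121/50 - 40065/7423 = -2901433/371150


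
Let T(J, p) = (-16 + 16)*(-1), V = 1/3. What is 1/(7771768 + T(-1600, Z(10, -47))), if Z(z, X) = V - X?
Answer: 1/7771768 ≈ 1.2867e-7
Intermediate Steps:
V = ⅓ ≈ 0.33333
Z(z, X) = ⅓ - X
T(J, p) = 0 (T(J, p) = 0*(-1) = 0)
1/(7771768 + T(-1600, Z(10, -47))) = 1/(7771768 + 0) = 1/7771768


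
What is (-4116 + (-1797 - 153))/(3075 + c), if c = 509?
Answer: -3033/1792 ≈ -1.6925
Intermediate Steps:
(-4116 + (-1797 - 153))/(3075 + c) = (-4116 + (-1797 - 153))/(3075 + 509) = (-4116 - 1950)/3584 = -6066*1/3584 = -3033/1792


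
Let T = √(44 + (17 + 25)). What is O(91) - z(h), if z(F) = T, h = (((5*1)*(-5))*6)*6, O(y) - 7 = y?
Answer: 98 - √86 ≈ 88.726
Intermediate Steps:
O(y) = 7 + y
h = -900 (h = ((5*(-5))*6)*6 = -25*6*6 = -150*6 = -900)
T = √86 (T = √(44 + 42) = √86 ≈ 9.2736)
z(F) = √86
O(91) - z(h) = (7 + 91) - √86 = 98 - √86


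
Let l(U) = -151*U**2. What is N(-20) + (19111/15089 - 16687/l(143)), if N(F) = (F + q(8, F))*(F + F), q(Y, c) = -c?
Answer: 5387519712/4235618101 ≈ 1.2720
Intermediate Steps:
N(F) = 0 (N(F) = (F - F)*(F + F) = 0*(2*F) = 0)
N(-20) + (19111/15089 - 16687/l(143)) = 0 + (19111/15089 - 16687/((-151*143**2))) = 0 + (19111*(1/15089) - 16687/((-151*20449))) = 0 + (19111/15089 - 16687/(-3087799)) = 0 + (19111/15089 - 16687*(-1/3087799)) = 0 + (19111/15089 + 1517/280709) = 0 + 5387519712/4235618101 = 5387519712/4235618101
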